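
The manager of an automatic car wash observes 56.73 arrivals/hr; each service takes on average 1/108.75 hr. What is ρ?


ρ = λ/μ = 56.73/108.75 = 0.5217

Final: 0.5217


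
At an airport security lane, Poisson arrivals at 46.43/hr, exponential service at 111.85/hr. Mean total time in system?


W = 1/(μ−λ) = 1/(111.85 − 46.43) = 1/65.42 = 0.01529 hr

Final: 0.01529 hr


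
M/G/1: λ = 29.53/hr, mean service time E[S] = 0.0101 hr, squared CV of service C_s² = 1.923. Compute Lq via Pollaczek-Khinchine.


ρ = λ·E[S] = 29.53·0.0101 = 0.2983
Lq = ρ²(1+C_s²)/(2(1−ρ)) = 0.08895·(1+1.923)/(2·0.7017)
= 0.08895·2.9230/1.4035 = 0.18526

Final: 0.18526


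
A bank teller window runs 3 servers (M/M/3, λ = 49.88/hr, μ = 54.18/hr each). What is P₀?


a = λ/μ = 49.88/54.18 = 0.9206; ρ = a/c = 0.3069
Σ_{k=0}^{2} a^k/k! (terms k=0..2) = 1.00000 + 0.92063 + 0.42378 = 2.34442
Tail: a^3/(3!(1−ρ)) = 0.78030/(6·0.6931) = 0.18763
P₀ = 1/(2.34442 + 0.18763) = 1/2.53205 = 0.394937

Final: 0.394937


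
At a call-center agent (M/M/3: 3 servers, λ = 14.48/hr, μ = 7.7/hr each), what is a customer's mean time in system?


a = 1.8805; ρ = 0.6268; P₀ = 0.131252
Lq = P₀·a^c·ρ/(c!(1−ρ)²) = 0.65487
Wq = Lq/λ = 0.65487/14.48 = 0.04523 hr
W = Wq + 1/μ = 0.04523 + 0.12987 = 0.17510 hr

Final: 0.17510 hr


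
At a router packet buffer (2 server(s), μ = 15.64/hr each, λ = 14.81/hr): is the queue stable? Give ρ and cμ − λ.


Total capacity cμ = 2·15.64 = 31.28/hr
ρ = λ/(cμ) = 14.81/31.28 = 0.4735
Stable ⇔ ρ < 1: YES
Spare capacity = cμ − λ = 31.28 − 14.81 = 16.47/hr

Final: ρ = 0.4735; stable; margin = 16.47/hr


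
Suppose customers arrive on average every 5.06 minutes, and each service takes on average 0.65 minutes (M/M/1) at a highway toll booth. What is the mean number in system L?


λ = 60/5.06 = 11.8577 /hr
μ = 60/0.65 = 92.3077 /hr
ρ = λ/μ = 11.8577/92.3077 = 0.1285
L = ρ/(1−ρ) = 0.1285/0.8715 = 0.1474

Final: 0.1474


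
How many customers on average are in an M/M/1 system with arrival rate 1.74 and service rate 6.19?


ρ = λ/μ = 1.74/6.19 = 0.2811
L = ρ/(1−ρ) = 0.2811/(1 − 0.2811) = 0.2811/0.7189 = 0.3910

Final: 0.3910


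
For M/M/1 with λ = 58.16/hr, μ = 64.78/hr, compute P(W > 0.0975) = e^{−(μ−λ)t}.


W ~ Exponential(μ−λ) for M/M/1.
μ − λ = 64.78 − 58.16 = 6.6200
P(W > t) = e^{−(μ−λ)t} = e^{−0.6455} = 0.524426

Final: 0.524426


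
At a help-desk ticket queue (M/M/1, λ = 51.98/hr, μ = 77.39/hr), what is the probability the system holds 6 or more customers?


ρ = 51.98/77.39 = 0.6717
P(N ≥ n) = ρ^n = 0.6717^6 = 0.091814

Final: 0.091814


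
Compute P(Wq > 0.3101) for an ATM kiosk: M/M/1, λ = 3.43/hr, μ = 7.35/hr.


ρ = 3.43/7.35 = 0.4667
P(Wq > t) = ρ·e^{−(μ−λ)t} = 0.4667·e^{−1.2156}
= 0.4667·0.296534 = 0.138383

Final: 0.138383


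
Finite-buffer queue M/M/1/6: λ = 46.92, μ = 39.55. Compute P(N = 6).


ρ = λ/μ = 46.92/39.55 = 1.1863
P_K = (1−ρ)ρ^K/(1−ρ^(K+1)) = (-0.1863·2.787848)/(1 − 3.307353)
= -0.519505/-2.307353 = 0.225152

Final: 0.225152


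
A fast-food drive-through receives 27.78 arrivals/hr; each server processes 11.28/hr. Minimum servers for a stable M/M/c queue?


Stability requires cμ > λ ⇔ c > λ/μ.
λ/μ = 27.78/11.28 = 2.4628
Minimum integer c = ⌊2.4628⌋ + 1 = 3
Check: 3·11.28 = 33.84 > 27.78, while 2·11.28 = 22.56 ≤ 27.78

Final: 3 servers


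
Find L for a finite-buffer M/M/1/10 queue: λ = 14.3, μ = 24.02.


ρ = 14.3/24.02 = 0.5953
L = ρ[1 − (K+1)ρ^K + Kρ^(K+1)] / [(1−ρ)(1−ρ^(K+1))]
Numerator: 0.5953·(1 − 11·0.005593 + 10·0.003330) = 0.578534
Denominator: (0.4047)·(0.996670) = 0.403315
L = 0.578534/0.403315 = 1.4344

Final: 1.4344


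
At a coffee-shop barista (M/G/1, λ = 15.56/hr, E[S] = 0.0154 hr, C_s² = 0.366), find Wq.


ρ = λ·E[S] = 15.56·0.0154 = 0.2396
E[S²] = E[S]²(1+C_s²) = 0.0154²·(1+0.366) = 0.0003240
Wq = λ·E[S²]/(2(1−ρ)) = 15.56·0.0003240/(2·0.7604) = 0.003315 hr

Final: 0.003315 hr


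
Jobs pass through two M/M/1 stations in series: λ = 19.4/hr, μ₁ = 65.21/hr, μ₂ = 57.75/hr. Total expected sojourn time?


Each node sees arrival rate λ = 19.4/hr (tandem ⇒ throughput preserved).
W₁ = 1/(μ₁−λ) = 1/(65.21−19.4) = 0.02183 hr
W₂ = 1/(μ₂−λ) = 1/(57.75−19.4) = 0.02608 hr
W_total = W₁ + W₂ = 0.02183 + 0.02608 = 0.04790 hr

Final: 0.04790 hr


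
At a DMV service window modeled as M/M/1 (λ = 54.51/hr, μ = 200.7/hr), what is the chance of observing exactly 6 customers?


ρ = 54.51/200.7 = 0.2716
P_n = (1−ρ)·ρ^n = (1 − 0.2716)·0.2716^6 = 0.7284·0.0004014 = 0.0002924

Final: 0.0002924


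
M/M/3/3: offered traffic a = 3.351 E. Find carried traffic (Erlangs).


B(3,3.351) = 0.386245 (Erlang-B)
Carried load = a(1 − B) = 3.351·(1 − 0.386245) = 3.351·0.613755 = 2.0567 E

Final: 2.0567 Erlangs


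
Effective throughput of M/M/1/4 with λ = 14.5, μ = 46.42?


ρ = 0.3124; P_K = (1−ρ)ρ^4/(1−ρ^5) = 0.006566
λ_eff = λ(1 − P_K) = 14.5·(1 − 0.006566) = 14.5·0.993434 = 14.4048 /hr

Final: 14.4048 /hr


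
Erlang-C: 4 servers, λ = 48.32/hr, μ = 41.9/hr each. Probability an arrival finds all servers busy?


a = λ/μ = 1.1532; ρ = a/4 = 0.2883
P₀ = 0.314728 (from M/M/c formula)
C(c,a) = [a^c/(c!(1−ρ))]·P₀ = [1.76869/(24·0.7117)]·0.314728
= 0.10355·0.314728 = 0.032590

Final: 0.032590


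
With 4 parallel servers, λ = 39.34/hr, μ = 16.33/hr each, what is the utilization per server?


ρ = λ/(cμ) = 39.34/(4·16.33) = 39.34/65.32 = 0.6023

Final: 0.6023


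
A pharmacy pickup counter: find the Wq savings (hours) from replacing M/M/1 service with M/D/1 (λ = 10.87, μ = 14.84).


ρ = 10.87/14.84 = 0.7325
Wq(M/M/1) = ρ/(μ−λ) = 0.7325/3.97 = 0.18450 hr
Wq(M/D/1) = ρ/(2(μ−λ)) = 0.09225 hr
Savings = 0.18450 − 0.09225 = 0.09225 hr

Final: 0.09225 hr


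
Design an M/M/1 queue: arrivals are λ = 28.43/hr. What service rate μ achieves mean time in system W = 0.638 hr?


W = 1/(μ−λ) ⇒ μ − λ = 1/W = 1/0.638 = 1.5674
μ = λ + 1/W = 28.43 + 1.5674 = 29.9974 per hr

Final: 29.9974 /hr


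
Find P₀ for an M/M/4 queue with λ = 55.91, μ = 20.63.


a = λ/μ = 55.91/20.63 = 2.7101; ρ = a/c = 0.6775
Σ_{k=0}^{3} a^k/k! (terms k=0..3) = 1.00000 + 2.71013 + 3.67240 + 3.31757 = 10.70010
Tail: a^4/(4!(1−ρ)) = 53.94622/(24·0.3225) = 6.97050
P₀ = 1/(10.70010 + 6.97050) = 1/17.67061 = 0.056591

Final: 0.056591


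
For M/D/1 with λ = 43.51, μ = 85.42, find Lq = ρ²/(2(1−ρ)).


ρ = 43.51/85.42 = 0.5094
M/D/1: Lq = ρ²/(2(1−ρ)) = 0.2595/(2·0.4906) = 0.26441

Final: 0.26441


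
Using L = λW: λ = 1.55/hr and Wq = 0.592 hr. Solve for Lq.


Lq = λWq = 1.55·0.592 = 0.9176

Final: 0.9176


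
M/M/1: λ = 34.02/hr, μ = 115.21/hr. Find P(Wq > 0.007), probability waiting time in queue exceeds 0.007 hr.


ρ = 34.02/115.21 = 0.2953
P(Wq > t) = ρ·e^{−(μ−λ)t} = 0.2953·e^{−0.5683}
= 0.2953·0.566471 = 0.167271

Final: 0.167271


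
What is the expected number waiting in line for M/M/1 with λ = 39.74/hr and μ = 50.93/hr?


ρ = 39.74/50.93 = 0.7803
Lq = ρ²/(1−ρ) = 0.6088/0.2197 = 2.7711

Final: 2.7711


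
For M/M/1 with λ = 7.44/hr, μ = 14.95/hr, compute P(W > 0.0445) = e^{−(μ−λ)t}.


W ~ Exponential(μ−λ) for M/M/1.
μ − λ = 14.95 − 7.44 = 7.5100
P(W > t) = e^{−(μ−λ)t} = e^{−0.3342} = 0.715914

Final: 0.715914


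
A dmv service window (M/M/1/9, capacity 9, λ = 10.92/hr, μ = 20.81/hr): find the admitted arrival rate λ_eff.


ρ = 0.5247; P_K = (1−ρ)ρ^9/(1−ρ^10) = 0.001436
λ_eff = λ(1 − P_K) = 10.92·(1 − 0.001436) = 10.92·0.998564 = 10.9043 /hr

Final: 10.9043 /hr


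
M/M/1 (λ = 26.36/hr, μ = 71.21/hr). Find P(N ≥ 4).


ρ = 26.36/71.21 = 0.3702
P(N ≥ n) = ρ^n = 0.3702^4 = 0.018777

Final: 0.018777


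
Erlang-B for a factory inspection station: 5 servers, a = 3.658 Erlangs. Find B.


B(c,a) = (a^c/c!) / Σ_{k=0}^{c} a^k/k!
a^5/5! = 5.458047
Σ terms (k=0..5): 1.00000 + 3.65800 + 6.69048 + 8.15793 + 7.46042 + 5.45805 = 32.424881
B = 5.458047/32.424881 = 0.168329

Final: 0.168329


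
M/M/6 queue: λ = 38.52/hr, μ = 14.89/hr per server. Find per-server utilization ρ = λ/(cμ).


ρ = λ/(cμ) = 38.52/(6·14.89) = 38.52/89.34 = 0.4312

Final: 0.4312


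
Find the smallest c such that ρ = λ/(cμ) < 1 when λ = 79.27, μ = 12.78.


Stability requires cμ > λ ⇔ c > λ/μ.
λ/μ = 79.27/12.78 = 6.2027
Minimum integer c = ⌊6.2027⌋ + 1 = 7
Check: 7·12.78 = 89.46 > 79.27, while 6·12.78 = 76.68 ≤ 79.27

Final: 7 servers


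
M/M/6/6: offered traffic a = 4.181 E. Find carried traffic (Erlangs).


B(6,4.181) = 0.130386 (Erlang-B)
Carried load = a(1 − B) = 4.181·(1 − 0.130386) = 4.181·0.869614 = 3.6359 E

Final: 3.6359 Erlangs


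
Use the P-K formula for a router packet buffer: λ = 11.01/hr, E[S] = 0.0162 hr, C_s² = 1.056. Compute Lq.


ρ = λ·E[S] = 11.01·0.0162 = 0.1784
Lq = ρ²(1+C_s²)/(2(1−ρ)) = 0.03181·(1+1.056)/(2·0.8216)
= 0.03181·2.0560/1.6433 = 0.03980

Final: 0.03980


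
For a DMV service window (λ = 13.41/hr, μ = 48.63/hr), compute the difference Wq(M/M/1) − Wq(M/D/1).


ρ = 13.41/48.63 = 0.2758
Wq(M/M/1) = ρ/(μ−λ) = 0.2758/35.22 = 0.007830 hr
Wq(M/D/1) = ρ/(2(μ−λ)) = 0.003915 hr
Savings = 0.007830 − 0.003915 = 0.003915 hr

Final: 0.003915 hr


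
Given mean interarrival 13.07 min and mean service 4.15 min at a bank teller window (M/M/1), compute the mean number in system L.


λ = 60/13.07 = 4.5907 /hr
μ = 60/4.15 = 14.4578 /hr
ρ = λ/μ = 4.5907/14.4578 = 0.3175
L = ρ/(1−ρ) = 0.3175/0.6825 = 0.4652

Final: 0.4652


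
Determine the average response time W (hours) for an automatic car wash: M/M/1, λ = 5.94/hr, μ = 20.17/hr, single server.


W = 1/(μ−λ) = 1/(20.17 − 5.94) = 1/14.23 = 0.07027 hr

Final: 0.07027 hr


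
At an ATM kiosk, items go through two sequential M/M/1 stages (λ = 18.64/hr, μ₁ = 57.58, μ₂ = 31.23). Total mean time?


Each node sees arrival rate λ = 18.64/hr (tandem ⇒ throughput preserved).
W₁ = 1/(μ₁−λ) = 1/(57.58−18.64) = 0.02568 hr
W₂ = 1/(μ₂−λ) = 1/(31.23−18.64) = 0.07943 hr
W_total = W₁ + W₂ = 0.02568 + 0.07943 = 0.10511 hr

Final: 0.10511 hr


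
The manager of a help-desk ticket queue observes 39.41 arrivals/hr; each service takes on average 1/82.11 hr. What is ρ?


ρ = λ/μ = 39.41/82.11 = 0.4800

Final: 0.4800


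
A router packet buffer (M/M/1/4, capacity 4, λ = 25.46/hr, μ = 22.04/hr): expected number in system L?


ρ = 25.46/22.04 = 1.1552
L = ρ[1 − (K+1)ρ^K + Kρ^(K+1)] / [(1−ρ)(1−ρ^(K+1))]
Numerator: 1.1552·(1 − 5·1.780686 + 4·2.056999) = 0.374931
Denominator: (-0.1552)·(-1.056999) = 0.164017
L = 0.374931/0.164017 = 2.2859

Final: 2.2859


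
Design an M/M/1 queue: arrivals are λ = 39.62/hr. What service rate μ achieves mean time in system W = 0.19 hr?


W = 1/(μ−λ) ⇒ μ − λ = 1/W = 1/0.19 = 5.2632
μ = λ + 1/W = 39.62 + 5.2632 = 44.8832 per hr

Final: 44.8832 /hr


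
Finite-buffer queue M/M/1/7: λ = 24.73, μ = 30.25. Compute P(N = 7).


ρ = λ/μ = 24.73/30.25 = 0.8175
P_K = (1−ρ)ρ^K/(1−ρ^(K+1)) = (0.1825·0.244057)/(1 − 0.199522)
= 0.044535/0.800478 = 0.055636

Final: 0.055636


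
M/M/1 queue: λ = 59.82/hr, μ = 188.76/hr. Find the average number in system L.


ρ = λ/μ = 59.82/188.76 = 0.3169
L = ρ/(1−ρ) = 0.3169/(1 − 0.3169) = 0.3169/0.6831 = 0.4639

Final: 0.4639


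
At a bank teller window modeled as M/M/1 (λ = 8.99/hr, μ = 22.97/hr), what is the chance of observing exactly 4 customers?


ρ = 8.99/22.97 = 0.3914
P_n = (1−ρ)·ρ^n = (1 − 0.3914)·0.3914^4 = 0.6086·0.023464 = 0.014280

Final: 0.014280


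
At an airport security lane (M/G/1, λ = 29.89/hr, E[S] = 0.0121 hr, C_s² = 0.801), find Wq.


ρ = λ·E[S] = 29.89·0.0121 = 0.3617
E[S²] = E[S]²(1+C_s²) = 0.0121²·(1+0.801) = 0.0002637
Wq = λ·E[S²]/(2(1−ρ)) = 29.89·0.0002637/(2·0.6383) = 0.006174 hr

Final: 0.006174 hr


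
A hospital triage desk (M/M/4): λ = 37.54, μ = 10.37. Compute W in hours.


a = 3.6201; ρ = 0.9050; P₀ = 0.010592
Lq = P₀·a^c·ρ/(c!(1−ρ)²) = 7.60251
Wq = Lq/λ = 7.60251/37.54 = 0.20252 hr
W = Wq + 1/μ = 0.20252 + 0.09643 = 0.29895 hr

Final: 0.29895 hr


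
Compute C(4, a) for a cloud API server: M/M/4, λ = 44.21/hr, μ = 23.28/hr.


a = λ/μ = 1.8991; ρ = a/4 = 0.4748
P₀ = 0.145444 (from M/M/c formula)
C(c,a) = [a^c/(c!(1−ρ))]·P₀ = [13.00619/(24·0.5252)]·0.145444
= 1.03177·0.145444 = 0.150065

Final: 0.150065


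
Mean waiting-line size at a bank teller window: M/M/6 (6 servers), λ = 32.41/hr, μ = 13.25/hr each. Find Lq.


a = λ/μ = 2.4460; ρ = a/6 = 0.4077
P₀ = 0.086205
Lq = P₀·a^c·ρ / (c!·(1−ρ)²) = 0.086205·214.18000·0.4077/(720·0.35085)
= 0.02980

Final: 0.02980


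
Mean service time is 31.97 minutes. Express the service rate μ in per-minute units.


μ = 1/(service time) in consistent units.
1 minute = 1 min, so μ = 1/31.97 = 0.03128 per minute

Final: 0.03128 /min


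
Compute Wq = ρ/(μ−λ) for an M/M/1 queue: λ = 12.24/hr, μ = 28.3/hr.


ρ = 12.24/28.3 = 0.4325
Wq = ρ/(μ−λ) = 0.4325/(28.3 − 12.24) = 0.4325/16.06 = 0.02693 hr

Final: 0.02693 hr


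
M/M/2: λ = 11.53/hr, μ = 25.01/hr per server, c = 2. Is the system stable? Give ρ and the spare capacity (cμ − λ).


Total capacity cμ = 2·25.01 = 50.02/hr
ρ = λ/(cμ) = 11.53/50.02 = 0.2305
Stable ⇔ ρ < 1: YES
Spare capacity = cμ − λ = 50.02 − 11.53 = 38.49/hr

Final: ρ = 0.2305; stable; margin = 38.49/hr


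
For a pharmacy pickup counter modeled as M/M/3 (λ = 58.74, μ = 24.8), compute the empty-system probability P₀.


a = λ/μ = 58.74/24.8 = 2.3685; ρ = a/c = 0.7895
Σ_{k=0}^{2} a^k/k! (terms k=0..2) = 1.00000 + 2.36855 + 2.80501 = 6.17356
Tail: a^3/(3!(1−ρ)) = 13.28761/(6·0.2105) = 10.52148
P₀ = 1/(6.17356 + 10.52148) = 1/16.69504 = 0.059898

Final: 0.059898


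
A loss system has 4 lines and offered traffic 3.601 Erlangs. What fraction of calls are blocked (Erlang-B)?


B(c,a) = (a^c/c!) / Σ_{k=0}^{c} a^k/k!
a^4/4! = 7.006179
Σ terms (k=0..4): 1.00000 + 3.60100 + 6.48360 + 7.78248 + 7.00618 = 25.873262
B = 7.006179/25.873262 = 0.270788

Final: 0.270788


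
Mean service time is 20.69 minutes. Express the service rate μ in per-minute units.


μ = 1/(service time) in consistent units.
1 minute = 1 min, so μ = 1/20.69 = 0.04833 per minute

Final: 0.04833 /min


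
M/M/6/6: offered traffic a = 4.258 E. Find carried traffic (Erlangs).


B(6,4.258) = 0.136081 (Erlang-B)
Carried load = a(1 − B) = 4.258·(1 − 0.136081) = 4.258·0.863919 = 3.6786 E

Final: 3.6786 Erlangs


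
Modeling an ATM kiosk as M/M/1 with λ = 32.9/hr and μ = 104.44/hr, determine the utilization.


ρ = λ/μ = 32.9/104.44 = 0.3150

Final: 0.3150


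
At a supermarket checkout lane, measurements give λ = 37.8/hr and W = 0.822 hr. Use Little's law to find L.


L = λW = 37.8·0.822 = 31.0716

Final: 31.0716


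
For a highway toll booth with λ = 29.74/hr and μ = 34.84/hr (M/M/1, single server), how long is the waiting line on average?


ρ = 29.74/34.84 = 0.8536
Lq = ρ²/(1−ρ) = 0.7287/0.1464 = 4.9778

Final: 4.9778


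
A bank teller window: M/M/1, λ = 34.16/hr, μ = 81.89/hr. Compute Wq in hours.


ρ = 34.16/81.89 = 0.4171
Wq = ρ/(μ−λ) = 0.4171/(81.89 − 34.16) = 0.4171/47.73 = 0.008740 hr

Final: 0.008740 hr


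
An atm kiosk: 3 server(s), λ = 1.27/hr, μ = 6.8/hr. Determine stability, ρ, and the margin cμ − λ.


Total capacity cμ = 3·6.8 = 20.40/hr
ρ = λ/(cμ) = 1.27/20.40 = 0.06225
Stable ⇔ ρ < 1: YES
Spare capacity = cμ − λ = 20.40 − 1.27 = 19.13/hr

Final: ρ = 0.06225; stable; margin = 19.13/hr


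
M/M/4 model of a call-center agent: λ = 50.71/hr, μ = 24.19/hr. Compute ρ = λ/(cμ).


ρ = λ/(cμ) = 50.71/(4·24.19) = 50.71/96.76 = 0.5241

Final: 0.5241


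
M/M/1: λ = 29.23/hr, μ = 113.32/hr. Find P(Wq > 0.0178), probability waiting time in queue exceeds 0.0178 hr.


ρ = 29.23/113.32 = 0.2579
P(Wq > t) = ρ·e^{−(μ−λ)t} = 0.2579·e^{−1.4968}
= 0.2579·0.223845 = 0.057739

Final: 0.057739


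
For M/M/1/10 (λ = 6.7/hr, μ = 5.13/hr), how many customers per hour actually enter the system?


ρ = 1.3060; P_K = (1−ρ)ρ^10/(1−ρ^11) = 0.247449
λ_eff = λ(1 − P_K) = 6.7·(1 − 0.247449) = 6.7·0.752551 = 5.0421 /hr

Final: 5.0421 /hr


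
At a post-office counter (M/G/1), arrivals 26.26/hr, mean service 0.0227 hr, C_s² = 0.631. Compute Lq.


ρ = λ·E[S] = 26.26·0.0227 = 0.5961
Lq = ρ²(1+C_s²)/(2(1−ρ)) = 0.3553·(1+0.631)/(2·0.4039)
= 0.3553·1.6310/0.8078 = 0.71745

Final: 0.71745


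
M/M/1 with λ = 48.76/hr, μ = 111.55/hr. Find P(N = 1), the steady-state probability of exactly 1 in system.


ρ = 48.76/111.55 = 0.4371
P_n = (1−ρ)·ρ^n = (1 − 0.4371)·0.4371^1 = 0.5629·0.437113 = 0.246045

Final: 0.246045


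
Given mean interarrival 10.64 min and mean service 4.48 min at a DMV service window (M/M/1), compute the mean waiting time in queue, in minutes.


λ = 60/10.64 = 5.6391 /hr
μ = 60/4.48 = 13.3929 /hr
ρ = λ/μ = 5.6391/13.3929 = 0.4211
Wq = ρ/(μ−λ) = 0.4211/(13.3929−5.6391) = 0.05430 hr
In minutes: 0.05430·60 = 3.258 min

Final: 3.258 min


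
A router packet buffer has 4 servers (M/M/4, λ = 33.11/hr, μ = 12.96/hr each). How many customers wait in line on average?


a = λ/μ = 2.5548; ρ = a/4 = 0.6387
P₀ = 0.068917
Lq = P₀·a^c·ρ / (c!·(1−ρ)²) = 0.068917·42.60070·0.6387/(24·0.13054)
= 0.59852

Final: 0.59852


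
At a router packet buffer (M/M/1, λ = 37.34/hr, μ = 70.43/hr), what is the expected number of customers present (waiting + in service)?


ρ = λ/μ = 37.34/70.43 = 0.5302
L = ρ/(1−ρ) = 0.5302/(1 − 0.5302) = 0.5302/0.4698 = 1.1284

Final: 1.1284


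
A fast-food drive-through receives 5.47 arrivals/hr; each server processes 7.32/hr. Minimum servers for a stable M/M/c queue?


Stability requires cμ > λ ⇔ c > λ/μ.
λ/μ = 5.47/7.32 = 0.7473
Minimum integer c = ⌊0.7473⌋ + 1 = 1
Check: 1·7.32 = 7.32 > 5.47, while 0·7.32 = 0.00 ≤ 5.47

Final: 1 servers


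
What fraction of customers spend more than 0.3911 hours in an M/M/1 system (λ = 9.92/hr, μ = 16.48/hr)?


W ~ Exponential(μ−λ) for M/M/1.
μ − λ = 16.48 − 9.92 = 6.5600
P(W > t) = e^{−(μ−λ)t} = e^{−2.5656} = 0.076872

Final: 0.076872


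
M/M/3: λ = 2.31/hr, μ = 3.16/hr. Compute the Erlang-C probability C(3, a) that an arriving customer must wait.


a = λ/μ = 0.7310; ρ = a/3 = 0.2437
P₀ = 0.479781 (from M/M/c formula)
C(c,a) = [a^c/(c!(1−ρ))]·P₀ = [0.39064/(6·0.7563)]·0.479781
= 0.08608·0.479781 = 0.041301

Final: 0.041301


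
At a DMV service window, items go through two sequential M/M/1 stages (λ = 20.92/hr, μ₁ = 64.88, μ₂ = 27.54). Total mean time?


Each node sees arrival rate λ = 20.92/hr (tandem ⇒ throughput preserved).
W₁ = 1/(μ₁−λ) = 1/(64.88−20.92) = 0.02275 hr
W₂ = 1/(μ₂−λ) = 1/(27.54−20.92) = 0.15106 hr
W_total = W₁ + W₂ = 0.02275 + 0.15106 = 0.17381 hr

Final: 0.17381 hr


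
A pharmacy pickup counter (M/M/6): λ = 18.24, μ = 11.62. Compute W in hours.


a = 1.5697; ρ = 0.2616; P₀ = 0.208037
Lq = P₀·a^c·ρ/(c!(1−ρ)²) = 0.002074
Wq = Lq/λ = 0.002074/18.24 = 0.0001137 hr
W = Wq + 1/μ = 0.0001137 + 0.08606 = 0.08617 hr

Final: 0.08617 hr


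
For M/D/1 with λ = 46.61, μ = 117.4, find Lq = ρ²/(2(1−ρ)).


ρ = 46.61/117.4 = 0.3970
M/D/1: Lq = ρ²/(2(1−ρ)) = 0.1576/(2·0.6030) = 0.13070

Final: 0.13070


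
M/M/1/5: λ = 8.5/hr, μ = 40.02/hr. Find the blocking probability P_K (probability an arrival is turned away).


ρ = λ/μ = 8.5/40.02 = 0.2124
P_K = (1−ρ)ρ^K/(1−ρ^(K+1)) = (0.7876·0.0004322)/(1 − 0.00009180)
= 0.0003404/0.999908 = 0.0003405

Final: 0.0003405


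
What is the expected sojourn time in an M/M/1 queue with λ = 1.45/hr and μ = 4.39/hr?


W = 1/(μ−λ) = 1/(4.39 − 1.45) = 1/2.94 = 0.3401 hr

Final: 0.3401 hr


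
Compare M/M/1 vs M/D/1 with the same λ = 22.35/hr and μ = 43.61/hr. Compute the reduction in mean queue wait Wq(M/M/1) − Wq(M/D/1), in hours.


ρ = 22.35/43.61 = 0.5125
Wq(M/M/1) = ρ/(μ−λ) = 0.5125/21.26 = 0.02411 hr
Wq(M/D/1) = ρ/(2(μ−λ)) = 0.01205 hr
Savings = 0.02411 − 0.01205 = 0.01205 hr

Final: 0.01205 hr


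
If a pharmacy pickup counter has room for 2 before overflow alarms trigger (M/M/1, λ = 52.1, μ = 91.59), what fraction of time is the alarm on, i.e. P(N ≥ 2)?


ρ = 52.1/91.59 = 0.5688
P(N ≥ n) = ρ^n = 0.5688^2 = 0.323578

Final: 0.323578


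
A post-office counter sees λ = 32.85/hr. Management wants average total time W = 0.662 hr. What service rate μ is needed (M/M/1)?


W = 1/(μ−λ) ⇒ μ − λ = 1/W = 1/0.662 = 1.5106
μ = λ + 1/W = 32.85 + 1.5106 = 34.3606 per hr

Final: 34.3606 /hr


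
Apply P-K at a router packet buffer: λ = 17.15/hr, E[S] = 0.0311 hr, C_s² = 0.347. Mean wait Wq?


ρ = λ·E[S] = 17.15·0.0311 = 0.5334
E[S²] = E[S]²(1+C_s²) = 0.0311²·(1+0.347) = 0.001303
Wq = λ·E[S²]/(2(1−ρ)) = 17.15·0.001303/(2·0.4666) = 0.02394 hr

Final: 0.02394 hr


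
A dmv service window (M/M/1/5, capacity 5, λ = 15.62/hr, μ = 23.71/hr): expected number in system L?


ρ = 15.62/23.71 = 0.6588
L = ρ[1 − (K+1)ρ^K + Kρ^(K+1)] / [(1−ρ)(1−ρ^(K+1))]
Numerator: 0.6588·(1 − 6·0.124093 + 5·0.081752) = 0.437571
Denominator: (0.3412)·(0.918248) = 0.313312
L = 0.437571/0.313312 = 1.3966

Final: 1.3966


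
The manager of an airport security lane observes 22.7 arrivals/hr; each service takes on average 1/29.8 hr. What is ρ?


ρ = λ/μ = 22.7/29.8 = 0.7617

Final: 0.7617


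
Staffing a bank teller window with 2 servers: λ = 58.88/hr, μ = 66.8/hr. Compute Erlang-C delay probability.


a = λ/μ = 0.8814; ρ = a/2 = 0.4407
P₀ = 0.388196 (from M/M/c formula)
C(c,a) = [a^c/(c!(1−ρ))]·P₀ = [0.77693/(2·0.5593)]·0.388196
= 0.69458·0.388196 = 0.269633

Final: 0.269633


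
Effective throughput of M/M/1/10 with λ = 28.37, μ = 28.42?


ρ = 0.9982; P_K = (1−ρ)ρ^10/(1−ρ^11) = 0.090111
λ_eff = λ(1 − P_K) = 28.37·(1 − 0.090111) = 28.37·0.909889 = 25.8136 /hr

Final: 25.8136 /hr


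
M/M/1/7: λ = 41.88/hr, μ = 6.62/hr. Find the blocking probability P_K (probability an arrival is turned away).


ρ = λ/μ = 41.88/6.62 = 6.3263
P_K = (1−ρ)ρ^K/(1−ρ^(K+1)) = (-5.3263·405546.618893)/(1 − 2565603.081457)
= -2160056.462564/-2565602.081457 = 0.841930

Final: 0.841930


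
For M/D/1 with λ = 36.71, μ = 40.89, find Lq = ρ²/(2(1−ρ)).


ρ = 36.71/40.89 = 0.8978
M/D/1: Lq = ρ²/(2(1−ρ)) = 0.8060/(2·0.1022) = 3.94226

Final: 3.94226


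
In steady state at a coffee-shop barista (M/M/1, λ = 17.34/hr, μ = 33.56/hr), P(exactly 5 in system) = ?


ρ = 17.34/33.56 = 0.5167
P_n = (1−ρ)·ρ^n = (1 − 0.5167)·0.5167^5 = 0.4833·0.036824 = 0.017798

Final: 0.017798


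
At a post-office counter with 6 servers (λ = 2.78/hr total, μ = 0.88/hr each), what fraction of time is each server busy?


ρ = λ/(cμ) = 2.78/(6·0.88) = 2.78/5.28 = 0.5265

Final: 0.5265


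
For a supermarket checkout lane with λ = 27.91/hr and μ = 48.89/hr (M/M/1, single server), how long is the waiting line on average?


ρ = 27.91/48.89 = 0.5709
Lq = ρ²/(1−ρ) = 0.3259/0.4291 = 0.7594

Final: 0.7594


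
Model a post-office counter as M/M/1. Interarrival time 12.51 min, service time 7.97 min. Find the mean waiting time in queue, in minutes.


λ = 60/12.51 = 4.7962 /hr
μ = 60/7.97 = 7.5282 /hr
ρ = λ/μ = 4.7962/7.5282 = 0.6371
Wq = ρ/(μ−λ) = 0.6371/(7.5282−4.7962) = 0.23319 hr
In minutes: 0.23319·60 = 13.991 min

Final: 13.991 min


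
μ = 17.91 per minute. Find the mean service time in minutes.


Mean service time = 1/μ = 1/17.91 minute = 0.05583 minute
In minutes: 0.05583 × 1 = 0.05583 min

Final: 0.05583 min


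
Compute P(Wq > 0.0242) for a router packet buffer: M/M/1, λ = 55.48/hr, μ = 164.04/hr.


ρ = 55.48/164.04 = 0.3382
P(Wq > t) = ρ·e^{−(μ−λ)t} = 0.3382·e^{−2.6272}
= 0.3382·0.072284 = 0.024447

Final: 0.024447


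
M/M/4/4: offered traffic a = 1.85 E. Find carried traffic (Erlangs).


B(4,1.85) = 0.079950 (Erlang-B)
Carried load = a(1 − B) = 1.85·(1 − 0.079950) = 1.85·0.920050 = 1.7021 E

Final: 1.7021 Erlangs


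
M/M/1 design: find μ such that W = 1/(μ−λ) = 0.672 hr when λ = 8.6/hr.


W = 1/(μ−λ) ⇒ μ − λ = 1/W = 1/0.672 = 1.4881
μ = λ + 1/W = 8.6 + 1.4881 = 10.0881 per hr

Final: 10.0881 /hr


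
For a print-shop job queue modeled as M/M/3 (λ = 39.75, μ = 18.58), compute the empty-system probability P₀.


a = λ/μ = 39.75/18.58 = 2.1394; ρ = a/c = 0.7131
Σ_{k=0}^{2} a^k/k! (terms k=0..2) = 1.00000 + 2.13940 + 2.28851 = 5.42791
Tail: a^3/(3!(1−ρ)) = 9.79206/(6·0.2869) = 5.68907
P₀ = 1/(5.42791 + 5.68907) = 1/11.11698 = 0.089952

Final: 0.089952


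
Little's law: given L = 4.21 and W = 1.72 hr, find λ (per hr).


λ = L/W = 4.21/1.72 = 2.4477 /hr

Final: 2.4477 /hr


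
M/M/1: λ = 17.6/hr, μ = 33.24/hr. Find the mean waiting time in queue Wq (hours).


ρ = 17.6/33.24 = 0.5295
Wq = ρ/(μ−λ) = 0.5295/(33.24 − 17.6) = 0.5295/15.64 = 0.03385 hr

Final: 0.03385 hr


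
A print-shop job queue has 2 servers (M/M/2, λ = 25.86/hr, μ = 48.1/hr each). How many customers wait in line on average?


a = λ/μ = 0.5376; ρ = a/2 = 0.2688
P₀ = 0.576274
Lq = P₀·a^c·ρ / (c!·(1−ρ)²) = 0.576274·0.28905·0.2688/(2·0.53463)
= 0.04188

Final: 0.04188


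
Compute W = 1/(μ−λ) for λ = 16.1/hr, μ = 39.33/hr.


W = 1/(μ−λ) = 1/(39.33 − 16.1) = 1/23.23 = 0.04305 hr

Final: 0.04305 hr


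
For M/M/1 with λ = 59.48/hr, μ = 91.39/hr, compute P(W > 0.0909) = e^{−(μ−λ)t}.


W ~ Exponential(μ−λ) for M/M/1.
μ − λ = 91.39 − 59.48 = 31.9100
P(W > t) = e^{−(μ−λ)t} = e^{−2.9006} = 0.054989

Final: 0.054989


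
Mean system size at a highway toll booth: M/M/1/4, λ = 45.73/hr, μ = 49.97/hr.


ρ = 45.73/49.97 = 0.9151
L = ρ[1 − (K+1)ρ^K + Kρ^(K+1)] / [(1−ρ)(1−ρ^(K+1))]
Numerator: 0.9151·(1 − 5·0.701403 + 4·0.641888) = 0.055402
Denominator: (0.08485)·(0.358112) = 0.030386
L = 0.055402/0.030386 = 1.8233

Final: 1.8233


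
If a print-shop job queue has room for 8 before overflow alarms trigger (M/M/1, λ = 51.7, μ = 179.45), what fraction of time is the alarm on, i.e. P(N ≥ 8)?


ρ = 51.7/179.45 = 0.2881
P(N ≥ n) = ρ^n = 0.2881^8 = 0.00004747

Final: 0.00004747


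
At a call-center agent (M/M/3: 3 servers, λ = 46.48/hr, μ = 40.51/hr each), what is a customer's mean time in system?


a = 1.1474; ρ = 0.3825; P₀ = 0.311211
Lq = P₀·a^c·ρ/(c!(1−ρ)²) = 0.07857
Wq = Lq/λ = 0.07857/46.48 = 0.001690 hr
W = Wq + 1/μ = 0.001690 + 0.02469 = 0.02638 hr

Final: 0.02638 hr


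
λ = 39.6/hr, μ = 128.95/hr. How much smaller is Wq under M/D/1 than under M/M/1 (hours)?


ρ = 39.6/128.95 = 0.3071
Wq(M/M/1) = ρ/(μ−λ) = 0.3071/89.35 = 0.003437 hr
Wq(M/D/1) = ρ/(2(μ−λ)) = 0.001718 hr
Savings = 0.003437 − 0.001718 = 0.001718 hr

Final: 0.001718 hr


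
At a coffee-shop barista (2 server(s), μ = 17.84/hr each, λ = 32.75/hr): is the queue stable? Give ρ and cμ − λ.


Total capacity cμ = 2·17.84 = 35.68/hr
ρ = λ/(cμ) = 32.75/35.68 = 0.9179
Stable ⇔ ρ < 1: YES
Spare capacity = cμ − λ = 35.68 − 32.75 = 2.93/hr

Final: ρ = 0.9179; stable; margin = 2.93/hr


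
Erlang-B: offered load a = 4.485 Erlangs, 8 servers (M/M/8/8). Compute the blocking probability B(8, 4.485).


B(c,a) = (a^c/c!) / Σ_{k=0}^{c} a^k/k!
a^8/8! = 4.060496
Σ terms (k=0..8): 1.00000 + 4.48500 + 10.05761 + 15.03613 + 16.85926 + 15.12276 + 11.30426 + 7.24280 + 4.06050 = 85.168321
B = 4.060496/85.168321 = 0.047676

Final: 0.047676


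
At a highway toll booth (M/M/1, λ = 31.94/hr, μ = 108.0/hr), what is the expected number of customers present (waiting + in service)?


ρ = λ/μ = 31.94/108.0 = 0.2957
L = ρ/(1−ρ) = 0.2957/(1 − 0.2957) = 0.2957/0.7043 = 0.4199

Final: 0.4199


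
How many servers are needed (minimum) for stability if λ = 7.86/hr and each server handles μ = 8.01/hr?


Stability requires cμ > λ ⇔ c > λ/μ.
λ/μ = 7.86/8.01 = 0.9813
Minimum integer c = ⌊0.9813⌋ + 1 = 1
Check: 1·8.01 = 8.01 > 7.86, while 0·8.01 = 0.00 ≤ 7.86

Final: 1 servers


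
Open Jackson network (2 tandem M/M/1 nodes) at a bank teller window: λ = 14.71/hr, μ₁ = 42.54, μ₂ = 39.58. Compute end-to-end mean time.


Each node sees arrival rate λ = 14.71/hr (tandem ⇒ throughput preserved).
W₁ = 1/(μ₁−λ) = 1/(42.54−14.71) = 0.03593 hr
W₂ = 1/(μ₂−λ) = 1/(39.58−14.71) = 0.04021 hr
W_total = W₁ + W₂ = 0.03593 + 0.04021 = 0.07614 hr

Final: 0.07614 hr


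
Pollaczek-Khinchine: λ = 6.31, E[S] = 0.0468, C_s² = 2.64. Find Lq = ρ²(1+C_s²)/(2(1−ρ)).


ρ = λ·E[S] = 6.31·0.0468 = 0.2953
Lq = ρ²(1+C_s²)/(2(1−ρ)) = 0.08721·(1+2.64)/(2·0.7047)
= 0.08721·3.6400/1.4094 = 0.22523

Final: 0.22523


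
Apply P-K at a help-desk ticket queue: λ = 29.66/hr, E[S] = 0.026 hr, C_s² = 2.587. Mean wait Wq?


ρ = λ·E[S] = 29.66·0.026 = 0.7712
E[S²] = E[S]²(1+C_s²) = 0.026²·(1+2.587) = 0.002425
Wq = λ·E[S²]/(2(1−ρ)) = 29.66·0.002425/(2·0.2288) = 0.15714 hr

Final: 0.15714 hr


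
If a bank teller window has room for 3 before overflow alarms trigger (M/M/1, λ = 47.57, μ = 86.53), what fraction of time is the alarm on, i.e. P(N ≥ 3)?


ρ = 47.57/86.53 = 0.5498
P(N ≥ n) = ρ^n = 0.5498^3 = 0.166150

Final: 0.166150


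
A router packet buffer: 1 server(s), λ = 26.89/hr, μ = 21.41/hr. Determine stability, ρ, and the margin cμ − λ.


Total capacity cμ = 1·21.41 = 21.41/hr
ρ = λ/(cμ) = 26.89/21.41 = 1.2560
Stable ⇔ ρ < 1: NO
Spare capacity = cμ − λ = 21.41 − 26.89 = -5.48/hr

Final: ρ = 1.2560; unstable; margin = -5.48/hr


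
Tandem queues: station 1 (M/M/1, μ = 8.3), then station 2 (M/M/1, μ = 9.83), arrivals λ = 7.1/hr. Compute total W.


Each node sees arrival rate λ = 7.1/hr (tandem ⇒ throughput preserved).
W₁ = 1/(μ₁−λ) = 1/(8.3−7.1) = 0.83333 hr
W₂ = 1/(μ₂−λ) = 1/(9.83−7.1) = 0.36630 hr
W_total = W₁ + W₂ = 0.83333 + 0.36630 = 1.19963 hr

Final: 1.19963 hr


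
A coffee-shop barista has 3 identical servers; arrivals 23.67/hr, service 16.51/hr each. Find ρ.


ρ = λ/(cμ) = 23.67/(3·16.51) = 23.67/49.53 = 0.4779

Final: 0.4779


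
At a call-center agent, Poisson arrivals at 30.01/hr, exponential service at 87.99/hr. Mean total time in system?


W = 1/(μ−λ) = 1/(87.99 − 30.01) = 1/57.98 = 0.01725 hr

Final: 0.01725 hr


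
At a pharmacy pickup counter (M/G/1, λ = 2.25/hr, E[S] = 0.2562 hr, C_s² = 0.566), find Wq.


ρ = λ·E[S] = 2.25·0.2562 = 0.5764
E[S²] = E[S]²(1+C_s²) = 0.2562²·(1+0.566) = 0.102790
Wq = λ·E[S²]/(2(1−ρ)) = 2.25·0.102790/(2·0.4236) = 0.27302 hr

Final: 0.27302 hr


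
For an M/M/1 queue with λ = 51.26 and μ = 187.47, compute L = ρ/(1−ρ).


ρ = λ/μ = 51.26/187.47 = 0.2734
L = ρ/(1−ρ) = 0.2734/(1 − 0.2734) = 0.2734/0.7266 = 0.3763

Final: 0.3763


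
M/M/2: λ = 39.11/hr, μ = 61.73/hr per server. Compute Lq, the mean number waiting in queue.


a = λ/μ = 0.6336; ρ = a/2 = 0.3168
P₀ = 0.518853
Lq = P₀·a^c·ρ / (c!·(1−ρ)²) = 0.518853·0.40141·0.3168/(2·0.46679)
= 0.07067

Final: 0.07067


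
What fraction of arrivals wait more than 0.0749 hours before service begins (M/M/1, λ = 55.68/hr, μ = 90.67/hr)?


ρ = 55.68/90.67 = 0.6141
P(Wq > t) = ρ·e^{−(μ−λ)t} = 0.6141·e^{−2.6208}
= 0.6141·0.072748 = 0.044674

Final: 0.044674


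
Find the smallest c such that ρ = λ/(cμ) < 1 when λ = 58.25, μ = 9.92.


Stability requires cμ > λ ⇔ c > λ/μ.
λ/μ = 58.25/9.92 = 5.8720
Minimum integer c = ⌊5.8720⌋ + 1 = 6
Check: 6·9.92 = 59.52 > 58.25, while 5·9.92 = 49.60 ≤ 58.25

Final: 6 servers


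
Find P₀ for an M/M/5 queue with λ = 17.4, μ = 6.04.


a = λ/μ = 17.4/6.04 = 2.8808; ρ = a/c = 0.5762
Σ_{k=0}^{4} a^k/k! (terms k=0..4) = 1.00000 + 2.88079 + 4.14949 + 3.98461 + 2.86971 = 14.88460
Tail: a^5/(5!(1−ρ)) = 198.40908/(120·0.4238) = 3.90101
P₀ = 1/(14.88460 + 3.90101) = 1/18.78561 = 0.053232

Final: 0.053232


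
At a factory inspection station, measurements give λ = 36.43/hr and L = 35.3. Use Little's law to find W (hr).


W = L/λ = 35.3/36.43 = 0.9690 hr

Final: 0.9690 hr


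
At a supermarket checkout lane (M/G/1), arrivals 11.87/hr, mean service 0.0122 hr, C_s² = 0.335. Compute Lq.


ρ = λ·E[S] = 11.87·0.0122 = 0.1448
Lq = ρ²(1+C_s²)/(2(1−ρ)) = 0.02097·(1+0.335)/(2·0.8552)
= 0.02097·1.3350/1.7104 = 0.01637

Final: 0.01637


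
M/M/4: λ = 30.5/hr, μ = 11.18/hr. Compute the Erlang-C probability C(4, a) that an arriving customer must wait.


a = λ/μ = 2.7281; ρ = a/4 = 0.6820
P₀ = 0.055275 (from M/M/c formula)
C(c,a) = [a^c/(c!(1−ρ))]·P₀ = [55.39010/(24·0.3180)]·0.055275
= 7.25810·0.055275 = 0.401192

Final: 0.401192


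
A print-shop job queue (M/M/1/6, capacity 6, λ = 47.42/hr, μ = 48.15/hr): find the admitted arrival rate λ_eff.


ρ = 0.9848; P_K = (1−ρ)ρ^6/(1−ρ^7) = 0.136394
λ_eff = λ(1 − P_K) = 47.42·(1 − 0.136394) = 47.42·0.863606 = 40.9522 /hr

Final: 40.9522 /hr


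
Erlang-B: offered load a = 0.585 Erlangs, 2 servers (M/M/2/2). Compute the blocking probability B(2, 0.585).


B(c,a) = (a^c/c!) / Σ_{k=0}^{c} a^k/k!
a^2/2! = 0.171112
Σ terms (k=0..2): 1.00000 + 0.58500 + 0.17111 = 1.756112
B = 0.171112/1.756112 = 0.097438

Final: 0.097438


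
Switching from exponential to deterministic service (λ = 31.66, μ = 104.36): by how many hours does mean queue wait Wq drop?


ρ = 31.66/104.36 = 0.3034
Wq(M/M/1) = ρ/(μ−λ) = 0.3034/72.70 = 0.004173 hr
Wq(M/D/1) = ρ/(2(μ−λ)) = 0.002086 hr
Savings = 0.004173 − 0.002086 = 0.002086 hr

Final: 0.002086 hr


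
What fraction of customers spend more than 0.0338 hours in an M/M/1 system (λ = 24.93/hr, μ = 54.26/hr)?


W ~ Exponential(μ−λ) for M/M/1.
μ − λ = 54.26 − 24.93 = 29.3300
P(W > t) = e^{−(μ−λ)t} = e^{−0.9914} = 0.371074

Final: 0.371074


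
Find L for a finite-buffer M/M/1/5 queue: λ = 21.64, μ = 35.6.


ρ = 21.64/35.6 = 0.6079
L = ρ[1 − (K+1)ρ^K + Kρ^(K+1)] / [(1−ρ)(1−ρ^(K+1))]
Numerator: 0.6079·(1 − 6·0.082992 + 5·0.050448) = 0.458505
Denominator: (0.3921)·(0.949552) = 0.372352
L = 0.458505/0.372352 = 1.2314

Final: 1.2314


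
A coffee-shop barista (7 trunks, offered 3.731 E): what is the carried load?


B(7,3.731) = 0.049686 (Erlang-B)
Carried load = a(1 − B) = 3.731·(1 − 0.049686) = 3.731·0.950314 = 3.5456 E

Final: 3.5456 Erlangs


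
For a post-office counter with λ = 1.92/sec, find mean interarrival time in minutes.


Mean interarrival time = 1/λ = 1/1.92 second = 0.52083 second
In minutes: 0.52083 × 0.0166667 = 0.008681 min

Final: 0.008681 min


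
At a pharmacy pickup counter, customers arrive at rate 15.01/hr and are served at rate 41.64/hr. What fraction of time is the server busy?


ρ = λ/μ = 15.01/41.64 = 0.3605

Final: 0.3605


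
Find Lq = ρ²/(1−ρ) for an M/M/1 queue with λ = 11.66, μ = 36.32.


ρ = 11.66/36.32 = 0.3210
Lq = ρ²/(1−ρ) = 0.1031/0.6790 = 0.1518

Final: 0.1518


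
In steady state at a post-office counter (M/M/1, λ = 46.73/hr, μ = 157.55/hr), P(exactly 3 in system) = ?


ρ = 46.73/157.55 = 0.2966
P_n = (1−ρ)·ρ^n = (1 − 0.2966)·0.2966^3 = 0.7034·0.026093 = 0.018354

Final: 0.018354


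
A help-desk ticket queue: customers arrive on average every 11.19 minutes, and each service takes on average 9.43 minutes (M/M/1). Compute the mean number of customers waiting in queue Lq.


λ = 60/11.19 = 5.3619 /hr
μ = 60/9.43 = 6.3627 /hr
ρ = λ/μ = 5.3619/6.3627 = 0.8427
Lq = ρ²/(1−ρ) = 0.7102/0.1573 = 4.5152

Final: 4.5152


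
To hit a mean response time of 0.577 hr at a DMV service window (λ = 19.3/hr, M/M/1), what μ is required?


W = 1/(μ−λ) ⇒ μ − λ = 1/W = 1/0.577 = 1.7331
μ = λ + 1/W = 19.3 + 1.7331 = 21.0331 per hr

Final: 21.0331 /hr


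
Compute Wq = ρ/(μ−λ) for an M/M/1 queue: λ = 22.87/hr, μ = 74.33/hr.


ρ = 22.87/74.33 = 0.3077
Wq = ρ/(μ−λ) = 0.3077/(74.33 − 22.87) = 0.3077/51.46 = 0.005979 hr

Final: 0.005979 hr


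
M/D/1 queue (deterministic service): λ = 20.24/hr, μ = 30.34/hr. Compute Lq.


ρ = 20.24/30.34 = 0.6671
M/D/1: Lq = ρ²/(2(1−ρ)) = 0.4450/(2·0.3329) = 0.66843

Final: 0.66843


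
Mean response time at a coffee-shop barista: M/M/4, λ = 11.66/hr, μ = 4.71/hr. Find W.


a = 2.4756; ρ = 0.6189; P₀ = 0.075902
Lq = P₀·a^c·ρ/(c!(1−ρ)²) = 0.50616
Wq = Lq/λ = 0.50616/11.66 = 0.04341 hr
W = Wq + 1/μ = 0.04341 + 0.21231 = 0.25572 hr

Final: 0.25572 hr


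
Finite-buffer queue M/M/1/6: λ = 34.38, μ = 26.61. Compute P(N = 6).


ρ = λ/μ = 34.38/26.61 = 1.2920
P_K = (1−ρ)ρ^K/(1−ρ^(K+1)) = (-0.2920·4.651210)/(1 − 6.009343)
= -1.358132/-5.009343 = 0.271120

Final: 0.271120


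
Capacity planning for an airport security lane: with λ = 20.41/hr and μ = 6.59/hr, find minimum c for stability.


Stability requires cμ > λ ⇔ c > λ/μ.
λ/μ = 20.41/6.59 = 3.0971
Minimum integer c = ⌊3.0971⌋ + 1 = 4
Check: 4·6.59 = 26.36 > 20.41, while 3·6.59 = 19.77 ≤ 20.41

Final: 4 servers


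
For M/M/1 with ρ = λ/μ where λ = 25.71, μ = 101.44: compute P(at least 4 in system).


ρ = 25.71/101.44 = 0.2535
P(N ≥ n) = ρ^n = 0.2535^4 = 0.004126

Final: 0.004126


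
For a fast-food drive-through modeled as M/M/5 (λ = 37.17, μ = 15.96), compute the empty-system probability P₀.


a = λ/μ = 37.17/15.96 = 2.3289; ρ = a/c = 0.4658
Σ_{k=0}^{4} a^k/k! (terms k=0..4) = 1.00000 + 2.32895 + 2.71200 + 2.10537 + 1.22582 = 9.37213
Tail: a^5/(5!(1−ρ)) = 68.51700/(120·0.5342) = 1.06882
P₀ = 1/(9.37213 + 1.06882) = 1/10.44095 = 0.095777

Final: 0.095777


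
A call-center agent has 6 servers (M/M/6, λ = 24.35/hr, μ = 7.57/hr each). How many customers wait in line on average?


a = λ/μ = 3.2166; ρ = a/6 = 0.5361
P₀ = 0.039087
Lq = P₀·a^c·ρ / (c!·(1−ρ)²) = 0.039087·1107.69072·0.5361/(720·0.21520)
= 0.14981

Final: 0.14981


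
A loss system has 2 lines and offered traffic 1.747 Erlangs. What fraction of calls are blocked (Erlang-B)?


B(c,a) = (a^c/c!) / Σ_{k=0}^{c} a^k/k!
a^2/2! = 1.526005
Σ terms (k=0..2): 1.00000 + 1.74700 + 1.52600 = 4.273005
B = 1.526005/4.273005 = 0.357127

Final: 0.357127


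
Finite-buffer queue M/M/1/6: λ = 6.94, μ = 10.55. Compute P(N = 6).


ρ = λ/μ = 6.94/10.55 = 0.6578
P_K = (1−ρ)ρ^K/(1−ρ^(K+1)) = (0.3422·0.081029)/(1 − 0.053303)
= 0.027727/0.946697 = 0.029288

Final: 0.029288


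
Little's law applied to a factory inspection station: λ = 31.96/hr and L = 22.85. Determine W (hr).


W = L/λ = 22.85/31.96 = 0.7150 hr

Final: 0.7150 hr


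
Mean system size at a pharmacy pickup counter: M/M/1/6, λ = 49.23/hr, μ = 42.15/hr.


ρ = 49.23/42.15 = 1.1680
L = ρ[1 − (K+1)ρ^K + Kρ^(K+1)] / [(1−ρ)(1−ρ^(K+1))]
Numerator: 1.1680·(1 − 7·2.538596 + 6·2.965008) = 1.191185
Denominator: (-0.1680)·(-1.965008) = 0.330065
L = 1.191185/0.330065 = 3.6089

Final: 3.6089
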